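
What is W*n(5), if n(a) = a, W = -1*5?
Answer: -25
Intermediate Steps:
W = -5
W*n(5) = -5*5 = -25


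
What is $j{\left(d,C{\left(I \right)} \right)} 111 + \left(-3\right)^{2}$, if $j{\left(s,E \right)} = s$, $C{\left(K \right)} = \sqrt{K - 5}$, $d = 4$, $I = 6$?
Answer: $453$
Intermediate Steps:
$C{\left(K \right)} = \sqrt{-5 + K}$
$j{\left(d,C{\left(I \right)} \right)} 111 + \left(-3\right)^{2} = 4 \cdot 111 + \left(-3\right)^{2} = 444 + 9 = 453$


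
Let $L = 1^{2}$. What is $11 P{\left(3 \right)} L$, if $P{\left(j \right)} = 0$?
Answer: $0$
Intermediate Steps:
$L = 1$
$11 P{\left(3 \right)} L = 11 \cdot 0 \cdot 1 = 0 \cdot 1 = 0$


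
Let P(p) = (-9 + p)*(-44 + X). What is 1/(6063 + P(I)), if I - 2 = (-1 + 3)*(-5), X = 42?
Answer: 1/6097 ≈ 0.00016401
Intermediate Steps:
I = -8 (I = 2 + (-1 + 3)*(-5) = 2 + 2*(-5) = 2 - 10 = -8)
P(p) = 18 - 2*p (P(p) = (-9 + p)*(-44 + 42) = (-9 + p)*(-2) = 18 - 2*p)
1/(6063 + P(I)) = 1/(6063 + (18 - 2*(-8))) = 1/(6063 + (18 + 16)) = 1/(6063 + 34) = 1/6097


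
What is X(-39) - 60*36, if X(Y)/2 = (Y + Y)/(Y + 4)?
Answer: -75444/35 ≈ -2155.5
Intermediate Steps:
X(Y) = 4*Y/(4 + Y) (X(Y) = 2*((Y + Y)/(Y + 4)) = 2*((2*Y)/(4 + Y)) = 2*(2*Y/(4 + Y)) = 4*Y/(4 + Y))
X(-39) - 60*36 = 4*(-39)/(4 - 39) - 60*36 = 4*(-39)/(-35) - 1*2160 = 4*(-39)*(-1/35) - 2160 = 156/35 - 2160 = -75444/35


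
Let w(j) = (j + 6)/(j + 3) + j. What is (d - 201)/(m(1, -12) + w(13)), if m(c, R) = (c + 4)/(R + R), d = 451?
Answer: 12000/671 ≈ 17.884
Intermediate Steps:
m(c, R) = (4 + c)/(2*R) (m(c, R) = (4 + c)/((2*R)) = (4 + c)*(1/(2*R)) = (4 + c)/(2*R))
w(j) = j + (6 + j)/(3 + j) (w(j) = (6 + j)/(3 + j) + j = j + (6 + j)/(3 + j))
(d - 201)/(m(1, -12) + w(13)) = (451 - 201)/((½)*(4 + 1)/(-12) + (6 + 13² + 4*13)/(3 + 13)) = 250/((½)*(-1/12)*5 + (6 + 169 + 52)/16) = 250/(-5/24 + (1/16)*227) = 250/(-5/24 + 227/16) = 250/(671/48) = 250*(48/671) = 12000/671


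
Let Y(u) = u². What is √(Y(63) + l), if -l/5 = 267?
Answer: √2634 ≈ 51.323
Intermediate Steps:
l = -1335 (l = -5*267 = -1335)
√(Y(63) + l) = √(63² - 1335) = √(3969 - 1335) = √2634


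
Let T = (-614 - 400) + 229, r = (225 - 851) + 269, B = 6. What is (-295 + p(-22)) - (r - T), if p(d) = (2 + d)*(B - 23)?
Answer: -383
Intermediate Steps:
p(d) = -34 - 17*d (p(d) = (2 + d)*(6 - 23) = (2 + d)*(-17) = -34 - 17*d)
r = -357 (r = -626 + 269 = -357)
T = -785 (T = -1014 + 229 = -785)
(-295 + p(-22)) - (r - T) = (-295 + (-34 - 17*(-22))) - (-357 - 1*(-785)) = (-295 + (-34 + 374)) - (-357 + 785) = (-295 + 340) - 1*428 = 45 - 428 = -383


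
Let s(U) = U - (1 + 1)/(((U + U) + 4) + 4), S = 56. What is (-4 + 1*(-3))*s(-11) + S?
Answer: 132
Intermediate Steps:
s(U) = U - 2/(8 + 2*U) (s(U) = U - 2/((2*U + 4) + 4) = U - 2/((4 + 2*U) + 4) = U - 2/(8 + 2*U))
(-4 + 1*(-3))*s(-11) + S = (-4 + 1*(-3))*((-1 + (-11)² + 4*(-11))/(4 - 11)) + 56 = (-4 - 3)*((-1 + 121 - 44)/(-7)) + 56 = -(-1)*76 + 56 = -7*(-76/7) + 56 = 76 + 56 = 132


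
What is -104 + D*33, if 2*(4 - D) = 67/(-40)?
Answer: 4451/80 ≈ 55.638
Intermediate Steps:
D = 387/80 (D = 4 - 67/(2*(-40)) = 4 - 67*(-1)/(2*40) = 4 - 1/2*(-67/40) = 4 + 67/80 = 387/80 ≈ 4.8375)
-104 + D*33 = -104 + (387/80)*33 = -104 + 12771/80 = 4451/80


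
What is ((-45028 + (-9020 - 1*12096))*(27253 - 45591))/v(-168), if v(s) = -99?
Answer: -404316224/33 ≈ -1.2252e+7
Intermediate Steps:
((-45028 + (-9020 - 1*12096))*(27253 - 45591))/v(-168) = ((-45028 + (-9020 - 1*12096))*(27253 - 45591))/(-99) = ((-45028 + (-9020 - 12096))*(-18338))*(-1/99) = ((-45028 - 21116)*(-18338))*(-1/99) = -66144*(-18338)*(-1/99) = 1212948672*(-1/99) = -404316224/33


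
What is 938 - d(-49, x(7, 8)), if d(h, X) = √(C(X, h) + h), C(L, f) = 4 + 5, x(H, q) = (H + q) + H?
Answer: 938 - 2*I*√10 ≈ 938.0 - 6.3246*I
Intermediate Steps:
x(H, q) = q + 2*H
C(L, f) = 9
d(h, X) = √(9 + h)
938 - d(-49, x(7, 8)) = 938 - √(9 - 49) = 938 - √(-40) = 938 - 2*I*√10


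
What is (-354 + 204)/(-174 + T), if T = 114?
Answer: 5/2 ≈ 2.5000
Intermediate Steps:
(-354 + 204)/(-174 + T) = (-354 + 204)/(-174 + 114) = -150/(-60) = -150*(-1/60) = 5/2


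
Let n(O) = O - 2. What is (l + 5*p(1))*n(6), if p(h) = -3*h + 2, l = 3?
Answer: -8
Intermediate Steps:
p(h) = 2 - 3*h
n(O) = -2 + O
(l + 5*p(1))*n(6) = (3 + 5*(2 - 3*1))*(-2 + 6) = (3 + 5*(2 - 3))*4 = (3 + 5*(-1))*4 = (3 - 5)*4 = -2*4 = -8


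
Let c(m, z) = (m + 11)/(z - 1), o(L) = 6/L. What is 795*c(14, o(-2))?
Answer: -19875/4 ≈ -4968.8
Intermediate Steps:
c(m, z) = (11 + m)/(-1 + z)
795*c(14, o(-2)) = 795*((11 + 14)/(-1 + 6/(-2))) = 795*(25/(-1 + 6*(-½))) = 795*(25/(-1 - 3)) = 795*(25/(-4)) = 795*(-¼*25) = 795*(-25/4) = -19875/4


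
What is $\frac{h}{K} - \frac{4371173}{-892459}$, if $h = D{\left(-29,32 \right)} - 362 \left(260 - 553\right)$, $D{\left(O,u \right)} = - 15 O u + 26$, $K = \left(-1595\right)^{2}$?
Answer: $\frac{11227479180833}{2270438007475} \approx 4.9451$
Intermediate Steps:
$K = 2544025$
$D{\left(O,u \right)} = 26 - 15 O u$ ($D{\left(O,u \right)} = - 15 O u + 26 = 26 - 15 O u$)
$h = 120012$ ($h = \left(26 - \left(-435\right) 32\right) - 362 \left(260 - 553\right) = \left(26 + 13920\right) - 362 \left(260 - 553\right) = 13946 - -106066 = 13946 + 106066 = 120012$)
$\frac{h}{K} - \frac{4371173}{-892459} = \frac{120012}{2544025} - \frac{4371173}{-892459} = 120012 \cdot \frac{1}{2544025} - - \frac{4371173}{892459} = \frac{120012}{2544025} + \frac{4371173}{892459} = \frac{11227479180833}{2270438007475}$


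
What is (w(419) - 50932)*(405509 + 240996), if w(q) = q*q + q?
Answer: 80844157240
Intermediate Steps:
w(q) = q + q**2 (w(q) = q**2 + q = q + q**2)
(w(419) - 50932)*(405509 + 240996) = (419*(1 + 419) - 50932)*(405509 + 240996) = (419*420 - 50932)*646505 = (175980 - 50932)*646505 = 125048*646505 = 80844157240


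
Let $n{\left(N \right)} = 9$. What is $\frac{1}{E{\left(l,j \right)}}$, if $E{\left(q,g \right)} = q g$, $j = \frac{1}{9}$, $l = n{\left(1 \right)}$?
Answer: $1$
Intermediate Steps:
$l = 9$
$j = \frac{1}{9} \approx 0.11111$
$E{\left(q,g \right)} = g q$
$\frac{1}{E{\left(l,j \right)}} = \frac{1}{\frac{1}{9} \cdot 9} = 1^{-1} = 1$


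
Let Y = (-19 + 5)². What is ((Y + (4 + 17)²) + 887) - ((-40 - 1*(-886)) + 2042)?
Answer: -1364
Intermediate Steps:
Y = 196 (Y = (-14)² = 196)
((Y + (4 + 17)²) + 887) - ((-40 - 1*(-886)) + 2042) = ((196 + (4 + 17)²) + 887) - ((-40 - 1*(-886)) + 2042) = ((196 + 21²) + 887) - ((-40 + 886) + 2042) = ((196 + 441) + 887) - (846 + 2042) = (637 + 887) - 1*2888 = 1524 - 2888 = -1364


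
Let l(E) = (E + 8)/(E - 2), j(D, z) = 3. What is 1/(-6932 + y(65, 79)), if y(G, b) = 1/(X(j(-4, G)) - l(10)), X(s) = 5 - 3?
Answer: -1/6936 ≈ -0.00014418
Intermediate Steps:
l(E) = (8 + E)/(-2 + E)
X(s) = 2
y(G, b) = -4 (y(G, b) = 1/(2 - (8 + 10)/(-2 + 10)) = 1/(2 - 18/8) = 1/(2 - 1*9/4) = 1/(2 - 9/4) = 1/(-¼) = -4)
1/(-6932 + y(65, 79)) = 1/(-6932 - 4) = 1/(-6936) = -1/6936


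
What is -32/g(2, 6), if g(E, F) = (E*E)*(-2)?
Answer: 4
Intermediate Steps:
g(E, F) = -2*E² (g(E, F) = E²*(-2) = -2*E²)
-32/g(2, 6) = -32/(-2*2²) = -32/(-2*4) = -32/(-8) = -⅛*(-32) = 4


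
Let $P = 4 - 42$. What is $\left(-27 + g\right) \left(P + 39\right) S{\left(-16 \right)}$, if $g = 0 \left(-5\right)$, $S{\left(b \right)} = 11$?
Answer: $-297$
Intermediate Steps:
$P = -38$ ($P = 4 - 42 = -38$)
$g = 0$
$\left(-27 + g\right) \left(P + 39\right) S{\left(-16 \right)} = \left(-27 + 0\right) \left(-38 + 39\right) 11 = \left(-27\right) 1 \cdot 11 = \left(-27\right) 11 = -297$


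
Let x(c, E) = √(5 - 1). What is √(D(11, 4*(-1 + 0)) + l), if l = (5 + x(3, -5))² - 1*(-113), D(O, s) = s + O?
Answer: 13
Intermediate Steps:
x(c, E) = 2 (x(c, E) = √4 = 2)
D(O, s) = O + s
l = 162 (l = (5 + 2)² - 1*(-113) = 7² + 113 = 49 + 113 = 162)
√(D(11, 4*(-1 + 0)) + l) = √((11 + 4*(-1 + 0)) + 162) = √((11 + 4*(-1)) + 162) = √((11 - 4) + 162) = √(7 + 162) = √169 = 13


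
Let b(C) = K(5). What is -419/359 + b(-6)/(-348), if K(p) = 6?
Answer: -24661/20822 ≈ -1.1844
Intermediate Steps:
b(C) = 6
-419/359 + b(-6)/(-348) = -419/359 + 6/(-348) = -419*1/359 + 6*(-1/348) = -419/359 - 1/58 = -24661/20822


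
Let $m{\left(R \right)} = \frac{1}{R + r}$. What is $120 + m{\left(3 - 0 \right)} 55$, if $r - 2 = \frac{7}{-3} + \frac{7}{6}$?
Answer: $\frac{3090}{23} \approx 134.35$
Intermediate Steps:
$r = \frac{5}{6}$ ($r = 2 + \left(\frac{7}{-3} + \frac{7}{6}\right) = 2 + \left(7 \left(- \frac{1}{3}\right) + 7 \cdot \frac{1}{6}\right) = 2 + \left(- \frac{7}{3} + \frac{7}{6}\right) = 2 - \frac{7}{6} = \frac{5}{6} \approx 0.83333$)
$m{\left(R \right)} = \frac{1}{\frac{5}{6} + R}$ ($m{\left(R \right)} = \frac{1}{R + \frac{5}{6}} = \frac{1}{\frac{5}{6} + R}$)
$120 + m{\left(3 - 0 \right)} 55 = 120 + \frac{6}{5 + 6 \left(3 - 0\right)} 55 = 120 + \frac{6}{5 + 6 \left(3 + 0\right)} 55 = 120 + \frac{6}{5 + 6 \cdot 3} \cdot 55 = 120 + \frac{6}{5 + 18} \cdot 55 = 120 + \frac{6}{23} \cdot 55 = 120 + \frac{330}{23} = \frac{3090}{23}$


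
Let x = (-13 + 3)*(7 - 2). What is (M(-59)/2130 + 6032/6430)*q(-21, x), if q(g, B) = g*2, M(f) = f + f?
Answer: -8462594/228265 ≈ -37.074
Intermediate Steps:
M(f) = 2*f
x = -50 (x = -10*5 = -50)
q(g, B) = 2*g
(M(-59)/2130 + 6032/6430)*q(-21, x) = ((2*(-59))/2130 + 6032/6430)*(2*(-21)) = (-118*1/2130 + 6032*(1/6430))*(-42) = (-59/1065 + 3016/3215)*(-42) = (604471/684795)*(-42) = -8462594/228265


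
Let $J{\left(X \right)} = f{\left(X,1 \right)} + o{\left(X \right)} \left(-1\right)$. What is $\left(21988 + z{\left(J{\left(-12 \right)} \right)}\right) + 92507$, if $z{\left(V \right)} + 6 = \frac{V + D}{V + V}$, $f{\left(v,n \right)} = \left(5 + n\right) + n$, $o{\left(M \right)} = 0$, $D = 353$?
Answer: $\frac{801603}{7} \approx 1.1451 \cdot 10^{5}$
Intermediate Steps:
$f{\left(v,n \right)} = 5 + 2 n$
$J{\left(X \right)} = 7$ ($J{\left(X \right)} = \left(5 + 2 \cdot 1\right) + 0 \left(-1\right) = \left(5 + 2\right) + 0 = 7 + 0 = 7$)
$z{\left(V \right)} = -6 + \frac{353 + V}{2 V}$ ($z{\left(V \right)} = -6 + \frac{V + 353}{V + V} = -6 + \frac{353 + V}{2 V}$)
$\left(21988 + z{\left(J{\left(-12 \right)} \right)}\right) + 92507 = \left(21988 + \frac{353 - 77}{2 \cdot 7}\right) + 92507 = \left(21988 + \frac{1}{2} \cdot \frac{1}{7} \left(353 - 77\right)\right) + 92507 = \left(21988 + \frac{1}{2} \cdot \frac{1}{7} \cdot 276\right) + 92507 = \left(21988 + \frac{138}{7}\right) + 92507 = \frac{154054}{7} + 92507 = \frac{801603}{7}$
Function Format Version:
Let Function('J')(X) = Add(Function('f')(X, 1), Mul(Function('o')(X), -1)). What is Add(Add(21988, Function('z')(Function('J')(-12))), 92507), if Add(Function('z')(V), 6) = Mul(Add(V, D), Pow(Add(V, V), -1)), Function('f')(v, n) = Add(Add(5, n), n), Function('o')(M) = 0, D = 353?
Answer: Rational(801603, 7) ≈ 1.1451e+5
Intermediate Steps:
Function('f')(v, n) = Add(5, Mul(2, n))
Function('J')(X) = 7 (Function('J')(X) = Add(Add(5, Mul(2, 1)), Mul(0, -1)) = Add(Add(5, 2), 0) = Add(7, 0) = 7)
Function('z')(V) = Add(-6, Mul(Rational(1, 2), Pow(V, -1), Add(353, V))) (Function('z')(V) = Add(-6, Mul(Add(V, 353), Pow(Add(V, V), -1))) = Add(-6, Mul(Add(353, V), Pow(Mul(2, V), -1))) = Add(-6, Mul(Add(353, V), Mul(Rational(1, 2), Pow(V, -1)))) = Add(-6, Mul(Rational(1, 2), Pow(V, -1), Add(353, V))))
Add(Add(21988, Function('z')(Function('J')(-12))), 92507) = Add(Add(21988, Mul(Rational(1, 2), Pow(7, -1), Add(353, Mul(-11, 7)))), 92507) = Add(Add(21988, Mul(Rational(1, 2), Rational(1, 7), Add(353, -77))), 92507) = Add(Add(21988, Mul(Rational(1, 2), Rational(1, 7), 276)), 92507) = Add(Add(21988, Rational(138, 7)), 92507) = Add(Rational(154054, 7), 92507) = Rational(801603, 7)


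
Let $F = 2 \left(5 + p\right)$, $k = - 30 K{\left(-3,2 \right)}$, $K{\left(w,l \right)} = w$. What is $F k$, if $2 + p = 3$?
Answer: $1080$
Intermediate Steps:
$p = 1$ ($p = -2 + 3 = 1$)
$k = 90$ ($k = \left(-30\right) \left(-3\right) = 90$)
$F = 12$ ($F = 2 \left(5 + 1\right) = 2 \cdot 6 = 12$)
$F k = 12 \cdot 90 = 1080$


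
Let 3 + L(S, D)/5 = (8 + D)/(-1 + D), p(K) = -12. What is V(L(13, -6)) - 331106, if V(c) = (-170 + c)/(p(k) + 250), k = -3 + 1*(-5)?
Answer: -551623901/1666 ≈ -3.3111e+5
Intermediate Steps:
k = -8 (k = -3 - 5 = -8)
L(S, D) = -15 + 5*(8 + D)/(-1 + D) (L(S, D) = -15 + 5*((8 + D)/(-1 + D)) = -15 + 5*(8 + D)/(-1 + D))
V(c) = -5/7 + c/238 (V(c) = (-170 + c)/(-12 + 250) = (-170 + c)/238 = (-170 + c)*(1/238) = -5/7 + c/238)
V(L(13, -6)) - 331106 = (-5/7 + (5*(11 - 2*(-6))/(-1 - 6))/238) - 331106 = (-5/7 + (5*(11 + 12)/(-7))/238) - 331106 = (-5/7 + (5*(-⅐)*23)/238) - 331106 = (-5/7 + (1/238)*(-115/7)) - 331106 = (-5/7 - 115/1666) - 331106 = -1305/1666 - 331106 = -551623901/1666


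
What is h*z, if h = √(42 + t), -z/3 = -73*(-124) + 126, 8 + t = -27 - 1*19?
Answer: -55068*I*√3 ≈ -95381.0*I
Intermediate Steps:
t = -54 (t = -8 + (-27 - 1*19) = -8 + (-27 - 19) = -8 - 46 = -54)
z = -27534 (z = -3*(-73*(-124) + 126) = -3*(9052 + 126) = -3*9178 = -27534)
h = 2*I*√3 (h = √(42 - 54) = √(-12) = 2*I*√3 ≈ 3.4641*I)
h*z = (2*I*√3)*(-27534) = -55068*I*√3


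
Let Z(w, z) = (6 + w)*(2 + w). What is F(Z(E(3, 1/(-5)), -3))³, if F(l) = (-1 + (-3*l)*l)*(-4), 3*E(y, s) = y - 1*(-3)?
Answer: 1857238401088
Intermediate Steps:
E(y, s) = 1 + y/3 (E(y, s) = (y - 1*(-3))/3 = (y + 3)/3 = (3 + y)/3 = 1 + y/3)
Z(w, z) = (2 + w)*(6 + w)
F(l) = 4 + 12*l² (F(l) = (-1 - 3*l²)*(-4) = 4 + 12*l²)
F(Z(E(3, 1/(-5)), -3))³ = (4 + 12*(12 + (1 + (⅓)*3)² + 8*(1 + (⅓)*3))²)³ = (4 + 12*(12 + (1 + 1)² + 8*(1 + 1))²)³ = (4 + 12*(12 + 2² + 8*2)²)³ = (4 + 12*(12 + 4 + 16)²)³ = (4 + 12*32²)³ = (4 + 12*1024)³ = (4 + 12288)³ = 12292³ = 1857238401088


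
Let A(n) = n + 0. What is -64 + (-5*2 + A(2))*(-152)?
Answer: 1152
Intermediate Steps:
A(n) = n
-64 + (-5*2 + A(2))*(-152) = -64 + (-5*2 + 2)*(-152) = -64 + (-10 + 2)*(-152) = -64 - 8*(-152) = -64 + 1216 = 1152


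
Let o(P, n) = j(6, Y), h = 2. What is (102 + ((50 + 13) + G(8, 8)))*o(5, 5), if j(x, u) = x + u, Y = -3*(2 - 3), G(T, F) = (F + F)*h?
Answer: 1773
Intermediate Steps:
G(T, F) = 4*F (G(T, F) = (F + F)*2 = (2*F)*2 = 4*F)
Y = 3 (Y = -3*(-1) = 3)
j(x, u) = u + x
o(P, n) = 9 (o(P, n) = 3 + 6 = 9)
(102 + ((50 + 13) + G(8, 8)))*o(5, 5) = (102 + ((50 + 13) + 4*8))*9 = (102 + (63 + 32))*9 = (102 + 95)*9 = 197*9 = 1773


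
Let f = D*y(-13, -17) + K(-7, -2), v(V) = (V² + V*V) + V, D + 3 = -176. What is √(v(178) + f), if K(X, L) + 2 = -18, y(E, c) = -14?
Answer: 4*√4127 ≈ 256.97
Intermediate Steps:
D = -179 (D = -3 - 176 = -179)
K(X, L) = -20 (K(X, L) = -2 - 18 = -20)
v(V) = V + 2*V² (v(V) = (V² + V²) + V = 2*V² + V = V + 2*V²)
f = 2486 (f = -179*(-14) - 20 = 2506 - 20 = 2486)
√(v(178) + f) = √(178*(1 + 2*178) + 2486) = √(178*(1 + 356) + 2486) = √(178*357 + 2486) = √(63546 + 2486) = √66032 = 4*√4127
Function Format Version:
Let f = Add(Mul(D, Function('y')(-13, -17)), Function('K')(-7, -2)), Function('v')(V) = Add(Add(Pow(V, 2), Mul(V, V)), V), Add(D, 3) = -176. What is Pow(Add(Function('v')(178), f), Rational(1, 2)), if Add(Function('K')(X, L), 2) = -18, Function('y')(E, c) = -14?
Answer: Mul(4, Pow(4127, Rational(1, 2))) ≈ 256.97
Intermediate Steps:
D = -179 (D = Add(-3, -176) = -179)
Function('K')(X, L) = -20 (Function('K')(X, L) = Add(-2, -18) = -20)
Function('v')(V) = Add(V, Mul(2, Pow(V, 2))) (Function('v')(V) = Add(Add(Pow(V, 2), Pow(V, 2)), V) = Add(Mul(2, Pow(V, 2)), V) = Add(V, Mul(2, Pow(V, 2))))
f = 2486 (f = Add(Mul(-179, -14), -20) = Add(2506, -20) = 2486)
Pow(Add(Function('v')(178), f), Rational(1, 2)) = Pow(Add(Mul(178, Add(1, Mul(2, 178))), 2486), Rational(1, 2)) = Pow(Add(Mul(178, Add(1, 356)), 2486), Rational(1, 2)) = Pow(Add(Mul(178, 357), 2486), Rational(1, 2)) = Pow(Add(63546, 2486), Rational(1, 2)) = Pow(66032, Rational(1, 2)) = Mul(4, Pow(4127, Rational(1, 2)))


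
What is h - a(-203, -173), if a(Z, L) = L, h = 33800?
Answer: 33973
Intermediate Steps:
h - a(-203, -173) = 33800 - 1*(-173) = 33800 + 173 = 33973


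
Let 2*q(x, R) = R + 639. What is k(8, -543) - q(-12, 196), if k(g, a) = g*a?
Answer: -9523/2 ≈ -4761.5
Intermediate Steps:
k(g, a) = a*g
q(x, R) = 639/2 + R/2 (q(x, R) = (R + 639)/2 = (639 + R)/2 = 639/2 + R/2)
k(8, -543) - q(-12, 196) = -543*8 - (639/2 + (1/2)*196) = -4344 - (639/2 + 98) = -4344 - 1*835/2 = -4344 - 835/2 = -9523/2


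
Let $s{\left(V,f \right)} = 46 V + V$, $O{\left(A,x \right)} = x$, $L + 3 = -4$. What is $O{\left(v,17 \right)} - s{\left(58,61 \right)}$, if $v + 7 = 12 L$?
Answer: $-2709$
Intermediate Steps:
$L = -7$ ($L = -3 - 4 = -7$)
$v = -91$ ($v = -7 + 12 \left(-7\right) = -7 - 84 = -91$)
$s{\left(V,f \right)} = 47 V$
$O{\left(v,17 \right)} - s{\left(58,61 \right)} = 17 - 47 \cdot 58 = 17 - 2726 = -2709$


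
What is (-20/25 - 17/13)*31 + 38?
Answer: -1777/65 ≈ -27.338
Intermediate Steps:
(-20/25 - 17/13)*31 + 38 = (-20*1/25 - 17*1/13)*31 + 38 = (-4/5 - 17/13)*31 + 38 = -137/65*31 + 38 = -4247/65 + 38 = -1777/65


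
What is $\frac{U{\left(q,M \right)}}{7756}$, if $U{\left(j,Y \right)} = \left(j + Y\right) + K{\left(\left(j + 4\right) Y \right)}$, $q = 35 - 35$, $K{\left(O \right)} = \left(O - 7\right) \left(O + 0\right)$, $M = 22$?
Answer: $\frac{3575}{3878} \approx 0.92187$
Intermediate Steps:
$K{\left(O \right)} = O \left(-7 + O\right)$ ($K{\left(O \right)} = \left(-7 + O\right) O = O \left(-7 + O\right)$)
$q = 0$ ($q = 35 - 35 = 0$)
$U{\left(j,Y \right)} = Y + j + Y \left(-7 + Y \left(4 + j\right)\right) \left(4 + j\right)$ ($U{\left(j,Y \right)} = \left(j + Y\right) + \left(j + 4\right) Y \left(-7 + \left(j + 4\right) Y\right) = \left(Y + j\right) + \left(4 + j\right) Y \left(-7 + \left(4 + j\right) Y\right) = \left(Y + j\right) + Y \left(4 + j\right) \left(-7 + Y \left(4 + j\right)\right) = \left(Y + j\right) + Y \left(-7 + Y \left(4 + j\right)\right) \left(4 + j\right) = Y + j + Y \left(-7 + Y \left(4 + j\right)\right) \left(4 + j\right)$)
$\frac{U{\left(q,M \right)}}{7756} = \frac{22 + 0 + 22 \left(-7 + 22 \left(4 + 0\right)\right) \left(4 + 0\right)}{7756} = \left(22 + 0 + 22 \left(-7 + 22 \cdot 4\right) 4\right) \frac{1}{7756} = \left(22 + 0 + 22 \left(-7 + 88\right) 4\right) \frac{1}{7756} = \left(22 + 0 + 22 \cdot 81 \cdot 4\right) \frac{1}{7756} = \left(22 + 0 + 7128\right) \frac{1}{7756} = 7150 \cdot \frac{1}{7756} = \frac{3575}{3878}$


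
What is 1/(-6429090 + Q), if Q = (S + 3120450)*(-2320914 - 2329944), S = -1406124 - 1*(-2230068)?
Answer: -1/18344822819142 ≈ -5.4511e-14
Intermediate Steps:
S = 823944 (S = -1406124 + 2230068 = 823944)
Q = -18344816390052 (Q = (823944 + 3120450)*(-2320914 - 2329944) = 3944394*(-4650858) = -18344816390052)
1/(-6429090 + Q) = 1/(-6429090 - 18344816390052) = 1/(-18344822819142) = -1/18344822819142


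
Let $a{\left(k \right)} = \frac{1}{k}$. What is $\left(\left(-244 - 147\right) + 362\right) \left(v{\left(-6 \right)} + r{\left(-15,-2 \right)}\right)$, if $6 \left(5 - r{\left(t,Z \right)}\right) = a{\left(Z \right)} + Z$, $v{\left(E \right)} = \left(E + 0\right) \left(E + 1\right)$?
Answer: $- \frac{12325}{12} \approx -1027.1$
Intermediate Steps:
$v{\left(E \right)} = E \left(1 + E\right)$
$r{\left(t,Z \right)} = 5 - \frac{Z}{6} - \frac{1}{6 Z}$ ($r{\left(t,Z \right)} = 5 - \frac{\frac{1}{Z} + Z}{6} = 5 - \frac{Z + \frac{1}{Z}}{6} = 5 - \left(\frac{Z}{6} + \frac{1}{6 Z}\right) = 5 - \frac{Z}{6} - \frac{1}{6 Z}$)
$\left(\left(-244 - 147\right) + 362\right) \left(v{\left(-6 \right)} + r{\left(-15,-2 \right)}\right) = \left(\left(-244 - 147\right) + 362\right) \left(- 6 \left(1 - 6\right) + \frac{-1 - 2 \left(30 - -2\right)}{6 \left(-2\right)}\right) = \left(-391 + 362\right) \left(\left(-6\right) \left(-5\right) + \frac{1}{6} \left(- \frac{1}{2}\right) \left(-1 - 2 \left(30 + 2\right)\right)\right) = - 29 \left(30 + \frac{1}{6} \left(- \frac{1}{2}\right) \left(-1 - 64\right)\right) = - 29 \left(30 + \frac{1}{6} \left(- \frac{1}{2}\right) \left(-65\right)\right) = - 29 \left(30 + \frac{65}{12}\right) = \left(-29\right) \frac{425}{12} = - \frac{12325}{12}$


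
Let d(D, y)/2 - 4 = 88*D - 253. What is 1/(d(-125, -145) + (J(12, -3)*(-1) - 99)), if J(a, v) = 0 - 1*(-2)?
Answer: -1/22599 ≈ -4.4250e-5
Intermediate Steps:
d(D, y) = -498 + 176*D (d(D, y) = 8 + 2*(88*D - 253) = 8 + 2*(-253 + 88*D) = 8 + (-506 + 176*D) = -498 + 176*D)
J(a, v) = 2 (J(a, v) = 0 + 2 = 2)
1/(d(-125, -145) + (J(12, -3)*(-1) - 99)) = 1/((-498 + 176*(-125)) + (2*(-1) - 99)) = 1/((-498 - 22000) + (-2 - 99)) = 1/(-22498 - 101) = 1/(-22599) = -1/22599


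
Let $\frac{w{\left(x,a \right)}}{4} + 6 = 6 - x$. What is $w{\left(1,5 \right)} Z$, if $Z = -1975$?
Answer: $7900$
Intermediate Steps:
$w{\left(x,a \right)} = - 4 x$ ($w{\left(x,a \right)} = -24 + 4 \left(6 - x\right) = -24 - \left(-24 + 4 x\right) = - 4 x$)
$w{\left(1,5 \right)} Z = \left(-4\right) 1 \left(-1975\right) = \left(-4\right) \left(-1975\right) = 7900$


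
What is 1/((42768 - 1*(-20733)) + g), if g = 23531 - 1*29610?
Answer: 1/57422 ≈ 1.7415e-5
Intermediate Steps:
g = -6079 (g = 23531 - 29610 = -6079)
1/((42768 - 1*(-20733)) + g) = 1/((42768 - 1*(-20733)) - 6079) = 1/((42768 + 20733) - 6079) = 1/(63501 - 6079) = 1/57422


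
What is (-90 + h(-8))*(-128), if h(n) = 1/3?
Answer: 34432/3 ≈ 11477.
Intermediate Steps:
h(n) = ⅓
(-90 + h(-8))*(-128) = (-90 + ⅓)*(-128) = -269/3*(-128) = 34432/3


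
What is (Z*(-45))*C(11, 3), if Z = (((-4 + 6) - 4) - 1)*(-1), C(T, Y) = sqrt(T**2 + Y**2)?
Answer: -135*sqrt(130) ≈ -1539.2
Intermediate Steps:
Z = 3 (Z = ((2 - 4) - 1)*(-1) = (-2 - 1)*(-1) = -3*(-1) = 3)
(Z*(-45))*C(11, 3) = (3*(-45))*sqrt(11**2 + 3**2) = -135*sqrt(121 + 9) = -135*sqrt(130)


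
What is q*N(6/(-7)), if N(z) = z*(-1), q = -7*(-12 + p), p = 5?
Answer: 42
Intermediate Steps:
q = 49 (q = -7*(-12 + 5) = -7*(-7) = 49)
N(z) = -z
q*N(6/(-7)) = 49*(-6/(-7)) = 49*(-6*(-1)/7) = 49*(-1*(-6/7)) = 49*(6/7) = 42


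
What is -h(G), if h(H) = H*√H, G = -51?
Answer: 51*I*√51 ≈ 364.21*I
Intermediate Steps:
h(H) = H^(3/2)
-h(G) = -(-51)^(3/2) = -(-51)*I*√51 = 51*I*√51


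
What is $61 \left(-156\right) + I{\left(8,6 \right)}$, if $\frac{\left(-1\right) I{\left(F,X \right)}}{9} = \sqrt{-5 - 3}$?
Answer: $-9516 - 18 i \sqrt{2} \approx -9516.0 - 25.456 i$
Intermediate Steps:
$I{\left(F,X \right)} = - 18 i \sqrt{2}$ ($I{\left(F,X \right)} = - 9 \sqrt{-5 - 3} = - 9 \sqrt{-8} = - 9 \cdot 2 i \sqrt{2} = - 18 i \sqrt{2}$)
$61 \left(-156\right) + I{\left(8,6 \right)} = 61 \left(-156\right) - 18 i \sqrt{2} = -9516 - 18 i \sqrt{2}$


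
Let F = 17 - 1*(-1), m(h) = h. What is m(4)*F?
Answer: 72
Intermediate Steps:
F = 18 (F = 17 + 1 = 18)
m(4)*F = 4*18 = 72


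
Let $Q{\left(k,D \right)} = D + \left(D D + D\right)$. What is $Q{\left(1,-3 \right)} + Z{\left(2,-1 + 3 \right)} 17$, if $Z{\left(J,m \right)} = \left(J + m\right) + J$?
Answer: $105$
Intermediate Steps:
$Q{\left(k,D \right)} = D^{2} + 2 D$ ($Q{\left(k,D \right)} = D + \left(D^{2} + D\right) = D + \left(D + D^{2}\right) = D^{2} + 2 D$)
$Z{\left(J,m \right)} = m + 2 J$
$Q{\left(1,-3 \right)} + Z{\left(2,-1 + 3 \right)} 17 = - 3 \left(2 - 3\right) + \left(\left(-1 + 3\right) + 2 \cdot 2\right) 17 = \left(-3\right) \left(-1\right) + \left(2 + 4\right) 17 = 3 + 6 \cdot 17 = 3 + 102 = 105$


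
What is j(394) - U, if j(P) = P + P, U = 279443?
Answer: -278655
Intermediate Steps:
j(P) = 2*P
j(394) - U = 2*394 - 1*279443 = 788 - 279443 = -278655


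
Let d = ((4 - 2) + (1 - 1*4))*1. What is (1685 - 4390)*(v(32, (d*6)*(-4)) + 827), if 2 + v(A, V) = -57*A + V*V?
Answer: 1144215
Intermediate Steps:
d = -1 (d = (2 + (1 - 4))*1 = (2 - 3)*1 = -1*1 = -1)
v(A, V) = -2 + V**2 - 57*A (v(A, V) = -2 + (-57*A + V*V) = -2 + (-57*A + V**2) = -2 + (V**2 - 57*A) = -2 + V**2 - 57*A)
(1685 - 4390)*(v(32, (d*6)*(-4)) + 827) = (1685 - 4390)*((-2 + (-1*6*(-4))**2 - 57*32) + 827) = -2705*((-2 + (-6*(-4))**2 - 1824) + 827) = -2705*((-2 + 24**2 - 1824) + 827) = -2705*((-2 + 576 - 1824) + 827) = -2705*(-1250 + 827) = -2705*(-423) = 1144215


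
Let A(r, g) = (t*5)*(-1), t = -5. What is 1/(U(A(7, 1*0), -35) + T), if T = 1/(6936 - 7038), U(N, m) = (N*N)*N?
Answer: 102/1593749 ≈ 6.4000e-5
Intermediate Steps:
A(r, g) = 25 (A(r, g) = -5*5*(-1) = -25*(-1) = 25)
U(N, m) = N**3 (U(N, m) = N**2*N = N**3)
T = -1/102 (T = 1/(-102) = -1/102 ≈ -0.0098039)
1/(U(A(7, 1*0), -35) + T) = 1/(25**3 - 1/102) = 1/(15625 - 1/102) = 1/(1593749/102) = 102/1593749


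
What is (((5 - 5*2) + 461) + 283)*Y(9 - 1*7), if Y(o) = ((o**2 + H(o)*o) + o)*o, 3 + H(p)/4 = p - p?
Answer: -26604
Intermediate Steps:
H(p) = -12 (H(p) = -12 + 4*(p - p) = -12 + 4*0 = -12 + 0 = -12)
Y(o) = o*(o**2 - 11*o) (Y(o) = ((o**2 - 12*o) + o)*o = (o**2 - 11*o)*o = o*(o**2 - 11*o))
(((5 - 5*2) + 461) + 283)*Y(9 - 1*7) = (((5 - 5*2) + 461) + 283)*((9 - 1*7)**2*(-11 + (9 - 1*7))) = (((5 - 10) + 461) + 283)*((9 - 7)**2*(-11 + (9 - 7))) = ((-5 + 461) + 283)*(2**2*(-11 + 2)) = (456 + 283)*(4*(-9)) = 739*(-36) = -26604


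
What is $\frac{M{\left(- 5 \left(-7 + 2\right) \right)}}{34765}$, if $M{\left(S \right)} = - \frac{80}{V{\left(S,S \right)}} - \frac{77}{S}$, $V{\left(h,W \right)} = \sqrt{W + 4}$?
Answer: $- \frac{77}{869125} - \frac{16 \sqrt{29}}{201637} \approx -0.00051591$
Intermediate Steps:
$V{\left(h,W \right)} = \sqrt{4 + W}$
$M{\left(S \right)} = - \frac{80}{\sqrt{4 + S}} - \frac{77}{S}$
$\frac{M{\left(- 5 \left(-7 + 2\right) \right)}}{34765} = \frac{- \frac{80}{\sqrt{4 - 5 \left(-7 + 2\right)}} - \frac{77}{\left(-5\right) \left(-7 + 2\right)}}{34765} = \left(- \frac{80}{\sqrt{4 - -25}} - \frac{77}{\left(-5\right) \left(-5\right)}\right) \frac{1}{34765} = \left(- \frac{80}{\sqrt{4 + 25}} - \frac{77}{25}\right) \frac{1}{34765} = \left(- \frac{80}{\sqrt{29}} - \frac{77}{25}\right) \frac{1}{34765} = \left(- 80 \frac{\sqrt{29}}{29} - \frac{77}{25}\right) \frac{1}{34765} = \left(- \frac{80 \sqrt{29}}{29} - \frac{77}{25}\right) \frac{1}{34765} = \left(- \frac{77}{25} - \frac{80 \sqrt{29}}{29}\right) \frac{1}{34765} = - \frac{77}{869125} - \frac{16 \sqrt{29}}{201637}$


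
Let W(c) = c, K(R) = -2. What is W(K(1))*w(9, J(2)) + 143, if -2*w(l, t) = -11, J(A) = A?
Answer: 132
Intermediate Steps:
w(l, t) = 11/2 (w(l, t) = -½*(-11) = 11/2)
W(K(1))*w(9, J(2)) + 143 = -2*11/2 + 143 = -11 + 143 = 132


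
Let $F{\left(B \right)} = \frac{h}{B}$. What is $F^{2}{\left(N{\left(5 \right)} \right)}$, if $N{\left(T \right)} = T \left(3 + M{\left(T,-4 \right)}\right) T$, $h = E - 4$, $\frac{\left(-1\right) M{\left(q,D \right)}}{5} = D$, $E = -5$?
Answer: $\frac{81}{330625} \approx 0.00024499$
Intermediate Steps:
$M{\left(q,D \right)} = - 5 D$
$h = -9$ ($h = -5 - 4 = -9$)
$N{\left(T \right)} = 23 T^{2}$ ($N{\left(T \right)} = T \left(3 - -20\right) T = T \left(3 + 20\right) T = T 23 T = 23 T T = 23 T^{2}$)
$F{\left(B \right)} = - \frac{9}{B}$
$F^{2}{\left(N{\left(5 \right)} \right)} = \left(- \frac{9}{23 \cdot 5^{2}}\right)^{2} = \left(- \frac{9}{23 \cdot 25}\right)^{2} = \left(- \frac{9}{575}\right)^{2} = \frac{81}{330625}$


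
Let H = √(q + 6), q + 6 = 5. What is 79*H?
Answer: 79*√5 ≈ 176.65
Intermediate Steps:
q = -1 (q = -6 + 5 = -1)
H = √5 (H = √(-1 + 6) = √5 ≈ 2.2361)
79*H = 79*√5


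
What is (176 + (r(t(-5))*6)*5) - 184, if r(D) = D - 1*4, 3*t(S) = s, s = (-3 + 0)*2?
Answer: -188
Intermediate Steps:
s = -6 (s = -3*2 = -6)
t(S) = -2 (t(S) = (⅓)*(-6) = -2)
r(D) = -4 + D (r(D) = D - 4 = -4 + D)
(176 + (r(t(-5))*6)*5) - 184 = (176 + ((-4 - 2)*6)*5) - 184 = (176 - 6*6*5) - 184 = (176 - 36*5) - 184 = (176 - 180) - 184 = -4 - 184 = -188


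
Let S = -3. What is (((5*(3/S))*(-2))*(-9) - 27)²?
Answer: 13689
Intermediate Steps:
(((5*(3/S))*(-2))*(-9) - 27)² = (((5*(3/(-3)))*(-2))*(-9) - 27)² = (((5*(3*(-⅓)))*(-2))*(-9) - 27)² = (((5*(-1))*(-2))*(-9) - 27)² = (-5*(-2)*(-9) - 27)² = (10*(-9) - 27)² = (-90 - 27)² = (-117)² = 13689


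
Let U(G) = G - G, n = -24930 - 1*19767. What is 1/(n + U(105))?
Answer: -1/44697 ≈ -2.2373e-5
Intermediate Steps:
n = -44697 (n = -24930 - 19767 = -44697)
U(G) = 0
1/(n + U(105)) = 1/(-44697 + 0) = 1/(-44697) = -1/44697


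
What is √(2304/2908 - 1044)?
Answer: 6*I*√15315709/727 ≈ 32.299*I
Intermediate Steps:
√(2304/2908 - 1044) = √(2304*(1/2908) - 1044) = √(576/727 - 1044) = √(-758412/727) = 6*I*√15315709/727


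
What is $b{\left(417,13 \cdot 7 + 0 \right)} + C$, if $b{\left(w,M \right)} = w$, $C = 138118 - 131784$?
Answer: $6751$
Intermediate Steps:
$C = 6334$
$b{\left(417,13 \cdot 7 + 0 \right)} + C = 417 + 6334 = 6751$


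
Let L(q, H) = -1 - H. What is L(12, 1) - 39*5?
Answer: -197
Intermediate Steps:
L(12, 1) - 39*5 = (-1 - 1*1) - 39*5 = (-1 - 1) - 195 = -2 - 195 = -197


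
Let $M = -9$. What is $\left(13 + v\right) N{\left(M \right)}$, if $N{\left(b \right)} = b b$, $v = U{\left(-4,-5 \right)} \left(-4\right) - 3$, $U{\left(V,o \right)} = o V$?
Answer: $-5670$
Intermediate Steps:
$U{\left(V,o \right)} = V o$
$v = -83$ ($v = \left(-4\right) \left(-5\right) \left(-4\right) - 3 = 20 \left(-4\right) - 3 = -80 - 3 = -83$)
$N{\left(b \right)} = b^{2}$
$\left(13 + v\right) N{\left(M \right)} = \left(13 - 83\right) \left(-9\right)^{2} = \left(-70\right) 81 = -5670$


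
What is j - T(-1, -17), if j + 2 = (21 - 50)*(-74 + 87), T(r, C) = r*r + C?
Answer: -363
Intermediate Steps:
T(r, C) = C + r² (T(r, C) = r² + C = C + r²)
j = -379 (j = -2 + (21 - 50)*(-74 + 87) = -2 - 29*13 = -2 - 377 = -379)
j - T(-1, -17) = -379 - (-17 + (-1)²) = -379 - (-17 + 1) = -379 - 1*(-16) = -379 + 16 = -363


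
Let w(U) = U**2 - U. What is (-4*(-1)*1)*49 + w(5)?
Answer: 216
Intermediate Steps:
(-4*(-1)*1)*49 + w(5) = (-4*(-1)*1)*49 + 5*(-1 + 5) = (4*1)*49 + 5*4 = 4*49 + 20 = 196 + 20 = 216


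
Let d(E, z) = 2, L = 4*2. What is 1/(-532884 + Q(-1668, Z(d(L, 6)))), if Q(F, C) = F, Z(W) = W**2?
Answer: -1/534552 ≈ -1.8707e-6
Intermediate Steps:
L = 8
1/(-532884 + Q(-1668, Z(d(L, 6)))) = 1/(-532884 - 1668) = 1/(-534552) = -1/534552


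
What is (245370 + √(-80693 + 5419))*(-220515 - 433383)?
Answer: -160446952260 - 653898*I*√75274 ≈ -1.6045e+11 - 1.794e+8*I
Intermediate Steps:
(245370 + √(-80693 + 5419))*(-220515 - 433383) = (245370 + √(-75274))*(-653898) = (245370 + I*√75274)*(-653898) = -160446952260 - 653898*I*√75274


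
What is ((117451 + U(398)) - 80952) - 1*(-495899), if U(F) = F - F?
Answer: 532398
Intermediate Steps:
U(F) = 0
((117451 + U(398)) - 80952) - 1*(-495899) = ((117451 + 0) - 80952) - 1*(-495899) = (117451 - 80952) + 495899 = 36499 + 495899 = 532398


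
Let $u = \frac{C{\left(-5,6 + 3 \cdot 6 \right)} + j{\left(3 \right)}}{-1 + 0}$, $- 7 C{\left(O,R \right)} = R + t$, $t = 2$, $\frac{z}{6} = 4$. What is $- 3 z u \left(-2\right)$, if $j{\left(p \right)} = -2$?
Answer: $\frac{5760}{7} \approx 822.86$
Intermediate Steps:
$z = 24$ ($z = 6 \cdot 4 = 24$)
$C{\left(O,R \right)} = - \frac{2}{7} - \frac{R}{7}$ ($C{\left(O,R \right)} = - \frac{R + 2}{7} = - \frac{2 + R}{7} = - \frac{2}{7} - \frac{R}{7}$)
$u = \frac{40}{7}$ ($u = \frac{\left(- \frac{2}{7} - \frac{6 + 3 \cdot 6}{7}\right) - 2}{-1 + 0} = \frac{\left(- \frac{2}{7} - \frac{6 + 18}{7}\right) - 2}{-1} = \left(\left(- \frac{2}{7} - \frac{24}{7}\right) - 2\right) \left(-1\right) = \left(- \frac{26}{7} - 2\right) \left(-1\right) = \left(- \frac{40}{7}\right) \left(-1\right) = \frac{40}{7} \approx 5.7143$)
$- 3 z u \left(-2\right) = \left(-3\right) 24 \cdot \frac{40}{7} \left(-2\right) = \left(-72\right) \frac{40}{7} \left(-2\right) = \left(- \frac{2880}{7}\right) \left(-2\right) = \frac{5760}{7}$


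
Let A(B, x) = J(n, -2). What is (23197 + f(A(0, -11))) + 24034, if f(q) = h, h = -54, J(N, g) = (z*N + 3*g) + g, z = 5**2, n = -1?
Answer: 47177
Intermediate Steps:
z = 25
J(N, g) = 4*g + 25*N (J(N, g) = (25*N + 3*g) + g = (3*g + 25*N) + g = 4*g + 25*N)
A(B, x) = -33 (A(B, x) = 4*(-2) + 25*(-1) = -8 - 25 = -33)
f(q) = -54
(23197 + f(A(0, -11))) + 24034 = (23197 - 54) + 24034 = 23143 + 24034 = 47177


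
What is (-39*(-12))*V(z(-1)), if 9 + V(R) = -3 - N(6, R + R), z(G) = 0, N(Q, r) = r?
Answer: -5616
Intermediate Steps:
V(R) = -12 - 2*R (V(R) = -9 + (-3 - (R + R)) = -9 + (-3 - 2*R) = -12 - 2*R)
(-39*(-12))*V(z(-1)) = (-39*(-12))*(-12 - 2*0) = 468*(-12 + 0) = 468*(-12) = -5616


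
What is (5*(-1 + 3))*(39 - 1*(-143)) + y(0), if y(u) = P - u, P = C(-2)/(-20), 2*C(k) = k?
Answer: 36401/20 ≈ 1820.1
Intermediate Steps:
C(k) = k/2
P = 1/20 (P = ((½)*(-2))/(-20) = -1*(-1/20) = 1/20 ≈ 0.050000)
y(u) = 1/20 - u
(5*(-1 + 3))*(39 - 1*(-143)) + y(0) = (5*(-1 + 3))*(39 - 1*(-143)) + (1/20 - 1*0) = (5*2)*(39 + 143) + (1/20 + 0) = 10*182 + 1/20 = 1820 + 1/20 = 36401/20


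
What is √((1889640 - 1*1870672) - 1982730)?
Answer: I*√1963762 ≈ 1401.3*I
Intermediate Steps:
√((1889640 - 1*1870672) - 1982730) = √((1889640 - 1870672) - 1982730) = √(18968 - 1982730) = √(-1963762) = I*√1963762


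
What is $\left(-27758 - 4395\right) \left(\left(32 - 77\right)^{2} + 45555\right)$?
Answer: $-1529839740$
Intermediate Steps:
$\left(-27758 - 4395\right) \left(\left(32 - 77\right)^{2} + 45555\right) = - 32153 \left(\left(-45\right)^{2} + 45555\right) = - 32153 \left(2025 + 45555\right) = \left(-32153\right) 47580 = -1529839740$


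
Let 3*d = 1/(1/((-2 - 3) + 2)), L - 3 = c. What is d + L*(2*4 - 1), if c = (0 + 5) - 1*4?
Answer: 27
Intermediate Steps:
c = 1 (c = 5 - 4 = 1)
L = 4 (L = 3 + 1 = 4)
d = -1 (d = 1/(3*(1/((-2 - 3) + 2))) = 1/(3*(1/(-5 + 2))) = 1/(3*(1/(-3))) = 1/(3*(-⅓)) = (⅓)*(-3) = -1)
d + L*(2*4 - 1) = -1 + 4*(2*4 - 1) = -1 + 4*(8 - 1) = -1 + 4*7 = -1 + 28 = 27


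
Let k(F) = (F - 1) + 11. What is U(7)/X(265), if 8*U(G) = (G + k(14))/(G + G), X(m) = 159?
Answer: 31/17808 ≈ 0.0017408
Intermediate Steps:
k(F) = 10 + F (k(F) = (-1 + F) + 11 = 10 + F)
U(G) = (24 + G)/(16*G) (U(G) = ((G + (10 + 14))/(G + G))/8 = ((G + 24)/((2*G)))/8 = ((24 + G)*(1/(2*G)))/8 = ((24 + G)/(2*G))/8 = (24 + G)/(16*G))
U(7)/X(265) = ((1/16)*(24 + 7)/7)/159 = ((1/16)*(⅐)*31)*(1/159) = (31/112)*(1/159) = 31/17808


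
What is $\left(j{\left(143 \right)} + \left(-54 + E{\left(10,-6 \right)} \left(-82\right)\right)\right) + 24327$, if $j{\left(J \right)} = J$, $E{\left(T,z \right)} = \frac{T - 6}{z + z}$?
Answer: $\frac{73330}{3} \approx 24443.0$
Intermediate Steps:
$E{\left(T,z \right)} = \frac{-6 + T}{2 z}$
$\left(j{\left(143 \right)} + \left(-54 + E{\left(10,-6 \right)} \left(-82\right)\right)\right) + 24327 = \left(143 - \left(54 - \frac{-6 + 10}{2 \left(-6\right)} \left(-82\right)\right)\right) + 24327 = \left(143 - \left(54 - \frac{1}{2} \left(- \frac{1}{6}\right) 4 \left(-82\right)\right)\right) + 24327 = \left(143 - \frac{80}{3}\right) + 24327 = \frac{349}{3} + 24327 = \frac{73330}{3}$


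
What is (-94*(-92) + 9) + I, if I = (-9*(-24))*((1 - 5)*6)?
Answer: 3473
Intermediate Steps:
I = -5184 (I = 216*(-4*6) = 216*(-24) = -5184)
(-94*(-92) + 9) + I = (-94*(-92) + 9) - 5184 = (8648 + 9) - 5184 = 8657 - 5184 = 3473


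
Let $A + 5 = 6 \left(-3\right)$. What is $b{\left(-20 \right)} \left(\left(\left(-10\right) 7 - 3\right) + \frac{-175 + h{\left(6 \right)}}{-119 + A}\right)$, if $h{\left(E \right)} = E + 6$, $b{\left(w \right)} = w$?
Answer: $\frac{102030}{71} \approx 1437.0$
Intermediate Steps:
$A = -23$ ($A = -5 + 6 \left(-3\right) = -5 - 18 = -23$)
$h{\left(E \right)} = 6 + E$
$b{\left(-20 \right)} \left(\left(\left(-10\right) 7 - 3\right) + \frac{-175 + h{\left(6 \right)}}{-119 + A}\right) = - 20 \left(\left(\left(-10\right) 7 - 3\right) + \frac{-175 + \left(6 + 6\right)}{-119 - 23}\right) = - 20 \left(\left(-70 - 3\right) + \frac{-175 + 12}{-142}\right) = - 20 \left(-73 - - \frac{163}{142}\right) = - 20 \left(-73 + \frac{163}{142}\right) = \left(-20\right) \left(- \frac{10203}{142}\right) = \frac{102030}{71}$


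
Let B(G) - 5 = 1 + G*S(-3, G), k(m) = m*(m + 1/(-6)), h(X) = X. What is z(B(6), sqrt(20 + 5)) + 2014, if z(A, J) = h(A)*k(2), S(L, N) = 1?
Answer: 2058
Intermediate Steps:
k(m) = m*(-1/6 + m) (k(m) = m*(m - 1/6) = m*(-1/6 + m))
B(G) = 6 + G (B(G) = 5 + (1 + G*1) = 5 + (1 + G) = 6 + G)
z(A, J) = 11*A/3 (z(A, J) = A*(2*(-1/6 + 2)) = A*(2*(11/6)) = A*(11/3) = 11*A/3)
z(B(6), sqrt(20 + 5)) + 2014 = 11*(6 + 6)/3 + 2014 = (11/3)*12 + 2014 = 44 + 2014 = 2058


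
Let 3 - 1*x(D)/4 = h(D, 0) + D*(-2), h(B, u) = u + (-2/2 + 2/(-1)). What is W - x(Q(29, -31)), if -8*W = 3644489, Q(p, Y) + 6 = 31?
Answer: -3646281/8 ≈ -4.5579e+5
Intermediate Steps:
Q(p, Y) = 25 (Q(p, Y) = -6 + 31 = 25)
h(B, u) = -3 + u (h(B, u) = u + (-2*1/2 + 2*(-1)) = u + (-1 - 2) = u - 3 = -3 + u)
W = -3644489/8 (W = -1/8*3644489 = -3644489/8 ≈ -4.5556e+5)
x(D) = 24 + 8*D (x(D) = 12 - 4*((-3 + 0) + D*(-2)) = 12 - 4*(-3 - 2*D) = 12 + (12 + 8*D) = 24 + 8*D)
W - x(Q(29, -31)) = -3644489/8 - (24 + 8*25) = -3644489/8 - (24 + 200) = -3644489/8 - 1*224 = -3644489/8 - 224 = -3646281/8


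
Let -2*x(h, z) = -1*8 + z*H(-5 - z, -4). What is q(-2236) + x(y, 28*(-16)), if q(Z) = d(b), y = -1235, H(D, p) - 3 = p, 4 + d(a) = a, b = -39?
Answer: -263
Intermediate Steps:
d(a) = -4 + a
H(D, p) = 3 + p
x(h, z) = 4 + z/2 (x(h, z) = -(-1*8 + z*(3 - 4))/2 = -(-8 + z*(-1))/2 = -(-8 - z)/2 = 4 + z/2)
q(Z) = -43 (q(Z) = -4 - 39 = -43)
q(-2236) + x(y, 28*(-16)) = -43 + (4 + (28*(-16))/2) = -43 + (4 + (1/2)*(-448)) = -43 + (4 - 224) = -43 - 220 = -263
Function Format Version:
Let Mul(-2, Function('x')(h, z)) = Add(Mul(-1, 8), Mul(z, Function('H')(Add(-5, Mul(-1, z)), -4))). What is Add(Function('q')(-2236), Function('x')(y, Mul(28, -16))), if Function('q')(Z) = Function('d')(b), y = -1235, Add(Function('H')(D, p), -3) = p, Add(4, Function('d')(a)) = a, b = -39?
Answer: -263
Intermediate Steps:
Function('d')(a) = Add(-4, a)
Function('H')(D, p) = Add(3, p)
Function('x')(h, z) = Add(4, Mul(Rational(1, 2), z)) (Function('x')(h, z) = Mul(Rational(-1, 2), Add(Mul(-1, 8), Mul(z, Add(3, -4)))) = Mul(Rational(-1, 2), Add(-8, Mul(z, -1))) = Mul(Rational(-1, 2), Add(-8, Mul(-1, z))) = Add(4, Mul(Rational(1, 2), z)))
Function('q')(Z) = -43 (Function('q')(Z) = Add(-4, -39) = -43)
Add(Function('q')(-2236), Function('x')(y, Mul(28, -16))) = Add(-43, Add(4, Mul(Rational(1, 2), Mul(28, -16)))) = Add(-43, Add(4, Mul(Rational(1, 2), -448))) = Add(-43, Add(4, -224)) = Add(-43, -220) = -263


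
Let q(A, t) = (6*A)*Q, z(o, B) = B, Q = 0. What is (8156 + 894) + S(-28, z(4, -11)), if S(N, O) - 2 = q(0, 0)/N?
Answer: 9052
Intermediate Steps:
q(A, t) = 0 (q(A, t) = (6*A)*0 = 0)
S(N, O) = 2 (S(N, O) = 2 + 0/N = 2 + 0 = 2)
(8156 + 894) + S(-28, z(4, -11)) = (8156 + 894) + 2 = 9050 + 2 = 9052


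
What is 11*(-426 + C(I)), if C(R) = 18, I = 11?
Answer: -4488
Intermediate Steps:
11*(-426 + C(I)) = 11*(-426 + 18) = 11*(-408) = -4488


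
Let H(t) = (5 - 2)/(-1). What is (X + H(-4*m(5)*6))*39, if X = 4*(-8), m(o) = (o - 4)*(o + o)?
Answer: -1365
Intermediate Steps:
m(o) = 2*o*(-4 + o) (m(o) = (-4 + o)*(2*o) = 2*o*(-4 + o))
H(t) = -3 (H(t) = 3*(-1) = -3)
X = -32
(X + H(-4*m(5)*6))*39 = (-32 - 3)*39 = -35*39 = -1365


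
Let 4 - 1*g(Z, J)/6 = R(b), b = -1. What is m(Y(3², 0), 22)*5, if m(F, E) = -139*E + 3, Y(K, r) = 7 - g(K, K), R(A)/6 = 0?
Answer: -15275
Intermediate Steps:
R(A) = 0 (R(A) = 6*0 = 0)
g(Z, J) = 24 (g(Z, J) = 24 - 6*0 = 24 + 0 = 24)
Y(K, r) = -17 (Y(K, r) = 7 - 1*24 = 7 - 24 = -17)
m(F, E) = 3 - 139*E
m(Y(3², 0), 22)*5 = (3 - 139*22)*5 = (3 - 3058)*5 = -3055*5 = -15275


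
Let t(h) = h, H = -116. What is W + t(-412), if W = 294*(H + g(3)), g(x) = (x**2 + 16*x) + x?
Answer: -16876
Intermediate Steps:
g(x) = x**2 + 17*x
W = -16464 (W = 294*(-116 + 3*(17 + 3)) = 294*(-116 + 3*20) = 294*(-116 + 60) = 294*(-56) = -16464)
W + t(-412) = -16464 - 412 = -16876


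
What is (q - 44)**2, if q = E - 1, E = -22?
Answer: 4489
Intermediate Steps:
q = -23 (q = -22 - 1 = -23)
(q - 44)**2 = (-23 - 44)**2 = (-67)**2 = 4489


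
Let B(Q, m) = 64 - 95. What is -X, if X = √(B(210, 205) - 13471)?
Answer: -I*√13502 ≈ -116.2*I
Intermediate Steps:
B(Q, m) = -31
X = I*√13502 (X = √(-31 - 13471) = √(-13502) = I*√13502 ≈ 116.2*I)
-X = -I*√13502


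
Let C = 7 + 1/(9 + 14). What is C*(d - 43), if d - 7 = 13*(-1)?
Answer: -7938/23 ≈ -345.13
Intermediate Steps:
d = -6 (d = 7 + 13*(-1) = 7 - 13 = -6)
C = 162/23 (C = 7 + 1/23 = 162/23 ≈ 7.0435)
C*(d - 43) = 162*(-6 - 43)/23 = (162/23)*(-49) = -7938/23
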